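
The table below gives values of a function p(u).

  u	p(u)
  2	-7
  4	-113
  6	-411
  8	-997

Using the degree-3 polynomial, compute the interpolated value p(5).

Evaluate each Lagrange basis at u = 5:
L_0(5) = (1)·(-1)·(-3)/[(-2)·(-4)·(-6)] = -1/16
L_1(5) = (3)·(-1)·(-3)/[(2)·(-2)·(-4)] = 9/16
L_2(5) = (3)·(1)·(-3)/[(4)·(2)·(-2)] = 9/16
L_3(5) = (3)·(1)·(-1)/[(6)·(4)·(2)] = -1/16
Sum: (-7)·(-1/16) + (-113)·(9/16) + (-411)·(9/16) + (-997)·(-1/16) = -232

-232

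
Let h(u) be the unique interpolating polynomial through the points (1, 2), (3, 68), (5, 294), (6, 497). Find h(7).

Evaluate each Lagrange basis at u = 7:
L_0(7) = (4)·(2)·(1)/[(-2)·(-4)·(-5)] = -1/5
L_1(7) = (6)·(2)·(1)/[(2)·(-2)·(-3)] = 1
L_2(7) = (6)·(4)·(1)/[(4)·(2)·(-1)] = -3
L_3(7) = (6)·(4)·(2)/[(5)·(3)·(1)] = 16/5
Sum: 2·(-1/5) + 68·(1) + 294·(-3) + 497·(16/5) = 776

776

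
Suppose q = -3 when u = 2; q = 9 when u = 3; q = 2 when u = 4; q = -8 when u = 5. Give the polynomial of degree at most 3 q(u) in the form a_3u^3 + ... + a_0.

L_0(u) = (u - 3)(u - 4)(u - 5) / [-6] = -(1/6)u^3 + 2u^2 - (47/6)u + 10
L_1(u) = (u - 2)(u - 4)(u - 5) / [2] = (1/2)u^3 - (11/2)u^2 + 19u - 20
L_2(u) = (u - 2)(u - 3)(u - 5) / [-2] = -(1/2)u^3 + 5u^2 - (31/2)u + 15
L_3(u) = (u - 2)(u - 3)(u - 4) / [6] = (1/6)u^3 - (3/2)u^2 + (13/3)u - 4
q(u) = (-3)·L_0 + 9·L_1 + 2·L_2 + (-8)·L_3
  (-3)·L_0(u) = (1/2)u^3 - 6u^2 + (47/2)u - 30
  9·L_1(u) = (9/2)u^3 - (99/2)u^2 + 171u - 180
  2·L_2(u) = -u^3 + 10u^2 - 31u + 30
  (-8)·L_3(u) = -(4/3)u^3 + 12u^2 - (104/3)u + 32
Adding term by term: (8/3)u^3 - (67/2)u^2 + (773/6)u - 148

q(u) = (8/3)u^3 - (67/2)u^2 + (773/6)u - 148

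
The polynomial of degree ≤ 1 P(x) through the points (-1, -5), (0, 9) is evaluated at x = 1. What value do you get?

L_0(1) = (1)/[(-1)] = -1
L_1(1) = (2)/[(1)] = 2
Sum: (-5)·(-1) + 9·(2) = 23

23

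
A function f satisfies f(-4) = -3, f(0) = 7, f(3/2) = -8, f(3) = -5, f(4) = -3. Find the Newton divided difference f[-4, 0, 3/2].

f[-4,0] = (7 - (-3)) / (0 - (-4)) = 5/2
f[0,3/2] = (-8 - 7) / (3/2 - 0) = -10
f[-4,0,3/2] = (-10 - 5/2) / (3/2 - (-4)) = -25/11

-25/11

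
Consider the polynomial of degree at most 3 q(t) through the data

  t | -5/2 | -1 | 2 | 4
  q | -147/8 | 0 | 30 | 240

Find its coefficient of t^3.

3

The leading coefficient equals the top divided difference q[-5/2,-1,2,4].
q[-5/2,-1] = (0 - (-147/8)) / (-1 - (-5/2)) = 49/4
q[-1,2] = (30 - 0) / (2 - (-1)) = 10
q[2,4] = (240 - 30) / (4 - 2) = 105
q[-5/2,-1,2] = (10 - 49/4) / (2 - (-5/2)) = -1/2
q[-1,2,4] = (105 - 10) / (4 - (-1)) = 19
q[-5/2,-1,2,4] = (19 - (-1/2)) / (4 - (-5/2)) = 3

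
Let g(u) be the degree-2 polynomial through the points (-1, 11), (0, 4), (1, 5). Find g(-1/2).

13/2

Evaluate each Lagrange basis at u = -1/2:
L_0(-1/2) = (-1/2)·(-3/2)/[(-1)·(-2)] = 3/8
L_1(-1/2) = (1/2)·(-3/2)/[(1)·(-1)] = 3/4
L_2(-1/2) = (1/2)·(-1/2)/[(2)·(1)] = -1/8
Sum: 11·(3/8) + 4·(3/4) + 5·(-1/8) = 13/2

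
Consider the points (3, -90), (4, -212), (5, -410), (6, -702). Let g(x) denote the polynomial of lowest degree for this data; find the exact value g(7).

L_0(7) = (3)·(2)·(1)/[(-1)·(-2)·(-3)] = -1
L_1(7) = (4)·(2)·(1)/[(1)·(-1)·(-2)] = 4
L_2(7) = (4)·(3)·(1)/[(2)·(1)·(-1)] = -6
L_3(7) = (4)·(3)·(2)/[(3)·(2)·(1)] = 4
Sum: (-90)·(-1) + (-212)·(4) + (-410)·(-6) + (-702)·(4) = -1106

-1106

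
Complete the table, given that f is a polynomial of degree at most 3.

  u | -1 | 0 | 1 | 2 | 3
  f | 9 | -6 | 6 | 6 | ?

The 4 known values determine f uniquely (degree ≤ 3).
Evaluate each Lagrange basis at u = 3:
L_0(3) = (3)·(2)·(1)/[(-1)·(-2)·(-3)] = -1
L_1(3) = (4)·(2)·(1)/[(1)·(-1)·(-2)] = 4
L_2(3) = (4)·(3)·(1)/[(2)·(1)·(-1)] = -6
L_3(3) = (4)·(3)·(2)/[(3)·(2)·(1)] = 4
Sum: 9·(-1) + (-6)·(4) + 6·(-6) + 6·(4) = -45

-45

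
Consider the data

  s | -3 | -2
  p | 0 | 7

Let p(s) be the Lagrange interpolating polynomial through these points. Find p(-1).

14

L_0(-1) = (1)/[(-1)] = -1
L_1(-1) = (2)/[(1)] = 2
Sum: 0 + 7·(2) = 14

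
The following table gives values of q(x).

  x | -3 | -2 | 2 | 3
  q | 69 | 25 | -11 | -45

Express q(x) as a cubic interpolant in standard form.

q(x) = -2x^3 + x^2 - x + 3

L_0(x) = (x + 2)(x - 2)(x - 3) / [-30] = -(1/30)x^3 + (1/10)x^2 + (2/15)x - 2/5
L_1(x) = (x + 3)(x - 2)(x - 3) / [20] = (1/20)x^3 - (1/10)x^2 - (9/20)x + 9/10
L_2(x) = (x + 3)(x + 2)(x - 3) / [-20] = -(1/20)x^3 - (1/10)x^2 + (9/20)x + 9/10
L_3(x) = (x + 3)(x + 2)(x - 2) / [30] = (1/30)x^3 + (1/10)x^2 - (2/15)x - 2/5
q(x) = 69·L_0 + 25·L_1 + (-11)·L_2 + (-45)·L_3
  69·L_0(x) = -(23/10)x^3 + (69/10)x^2 + (46/5)x - 138/5
  25·L_1(x) = (5/4)x^3 - (5/2)x^2 - (45/4)x + 45/2
  (-11)·L_2(x) = (11/20)x^3 + (11/10)x^2 - (99/20)x - 99/10
  (-45)·L_3(x) = -(3/2)x^3 - (9/2)x^2 + 6x + 18
Adding term by term: -2x^3 + x^2 - x + 3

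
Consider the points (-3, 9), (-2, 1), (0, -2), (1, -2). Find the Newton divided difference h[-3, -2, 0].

13/6

h[-3,-2] = (1 - 9) / (-2 - (-3)) = -8
h[-2,0] = (-2 - 1) / (0 - (-2)) = -3/2
h[-3,-2,0] = (-3/2 - (-8)) / (0 - (-3)) = 13/6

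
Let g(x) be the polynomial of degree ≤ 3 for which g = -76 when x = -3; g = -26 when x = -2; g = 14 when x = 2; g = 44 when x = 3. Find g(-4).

Using Newton's divided-difference form:
g[-3,-2] = (-26 - (-76)) / (-2 - (-3)) = 50
g[-2,2] = (14 - (-26)) / (2 - (-2)) = 10
g[2,3] = (44 - 14) / (3 - 2) = 30
g[-3,-2,2] = (10 - 50) / (2 - (-3)) = -8
g[-2,2,3] = (30 - 10) / (3 - (-2)) = 4
g[-3,-2,2,3] = (4 - (-8)) / (3 - (-3)) = 2
g(-4) = -76 + 50·(-1) + (-8)·(-1)·(-2) + 2·(-1)·(-2)·(-6) = -166

-166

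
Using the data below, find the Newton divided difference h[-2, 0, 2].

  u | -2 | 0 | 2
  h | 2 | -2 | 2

h[-2,0] = (-2 - 2) / (0 - (-2)) = -2
h[0,2] = (2 - (-2)) / (2 - 0) = 2
h[-2,0,2] = (2 - (-2)) / (2 - (-2)) = 1

1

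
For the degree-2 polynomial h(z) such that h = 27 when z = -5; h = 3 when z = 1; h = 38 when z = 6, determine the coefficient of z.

0

L_0(z) = (z - 1)(z - 6) / [66] = (1/66)z^2 - (7/66)z + 1/11
L_1(z) = (z + 5)(z - 6) / [-30] = -(1/30)z^2 + (1/30)z + 1
L_2(z) = (z + 5)(z - 1) / [55] = (1/55)z^2 + (4/55)z - 1/11
h(z) = 27·L_0 + 3·L_1 + 38·L_2
Only the coefficient of z is needed; take it from each L_i and combine:
27·(-7/66) + 3·(1/30) + 38·(4/55) = 0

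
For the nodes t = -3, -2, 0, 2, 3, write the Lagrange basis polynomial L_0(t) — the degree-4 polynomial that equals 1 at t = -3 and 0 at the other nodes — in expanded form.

L_0(t) = (t + 2)t(t - 2)(t - 3) / [(-1)·(-3)·(-5)·(-6)]
       = (t^4 - 3t^3 - 4t^2 + 12t) / (90)

L_0(t) = (1/90)t^4 - (1/30)t^3 - (2/45)t^2 + (2/15)t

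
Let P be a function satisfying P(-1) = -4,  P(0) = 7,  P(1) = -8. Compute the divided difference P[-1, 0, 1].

P[-1,0] = (7 - (-4)) / (0 - (-1)) = 11
P[0,1] = (-8 - 7) / (1 - 0) = -15
P[-1,0,1] = (-15 - 11) / (1 - (-1)) = -13

-13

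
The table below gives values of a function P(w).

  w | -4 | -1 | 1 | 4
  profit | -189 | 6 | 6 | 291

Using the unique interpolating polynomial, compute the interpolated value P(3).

126

Evaluate each Lagrange basis at w = 3:
L_0(3) = (4)·(2)·(-1)/[(-3)·(-5)·(-8)] = 1/15
L_1(3) = (7)·(2)·(-1)/[(3)·(-2)·(-5)] = -7/15
L_2(3) = (7)·(4)·(-1)/[(5)·(2)·(-3)] = 14/15
L_3(3) = (7)·(4)·(2)/[(8)·(5)·(3)] = 7/15
Sum: (-189)·(1/15) + 6·(-7/15) + 6·(14/15) + 291·(7/15) = 126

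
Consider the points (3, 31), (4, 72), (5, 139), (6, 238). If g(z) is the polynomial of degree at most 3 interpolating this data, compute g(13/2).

Evaluate each Lagrange basis at z = 13/2:
L_0(13/2) = (5/2)·(3/2)·(1/2)/[(-1)·(-2)·(-3)] = -5/16
L_1(13/2) = (7/2)·(3/2)·(1/2)/[(1)·(-1)·(-2)] = 21/16
L_2(13/2) = (7/2)·(5/2)·(1/2)/[(2)·(1)·(-1)] = -35/16
L_3(13/2) = (7/2)·(5/2)·(3/2)/[(3)·(2)·(1)] = 35/16
Sum: 31·(-5/16) + 72·(21/16) + 139·(-35/16) + 238·(35/16) = 2411/8

2411/8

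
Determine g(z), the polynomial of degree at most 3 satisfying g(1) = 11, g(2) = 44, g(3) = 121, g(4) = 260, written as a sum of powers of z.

Build the Lagrange basis polynomials:
L_0(z) = (z - 2)(z - 3)(z - 4) / [-6] = -(1/6)z^3 + (3/2)z^2 - (13/3)z + 4
L_1(z) = (z - 1)(z - 3)(z - 4) / [2] = (1/2)z^3 - 4z^2 + (19/2)z - 6
L_2(z) = (z - 1)(z - 2)(z - 4) / [-2] = -(1/2)z^3 + (7/2)z^2 - 7z + 4
L_3(z) = (z - 1)(z - 2)(z - 3) / [6] = (1/6)z^3 - z^2 + (11/6)z - 1
g(z) = 11·L_0 + 44·L_1 + 121·L_2 + 260·L_3
  11·L_0(z) = -(11/6)z^3 + (33/2)z^2 - (143/3)z + 44
  44·L_1(z) = 22z^3 - 176z^2 + 418z - 264
  121·L_2(z) = -(121/2)z^3 + (847/2)z^2 - 847z + 484
  260·L_3(z) = (130/3)z^3 - 260z^2 + (1430/3)z - 260
Adding term by term: 3z^3 + 4z^2 + 4

g(z) = 3z^3 + 4z^2 + 4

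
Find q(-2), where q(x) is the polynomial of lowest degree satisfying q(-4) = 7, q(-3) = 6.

5

Evaluate each Lagrange basis at x = -2:
L_0(-2) = (1)/[(-1)] = -1
L_1(-2) = (2)/[(1)] = 2
Sum: 7·(-1) + 6·(2) = 5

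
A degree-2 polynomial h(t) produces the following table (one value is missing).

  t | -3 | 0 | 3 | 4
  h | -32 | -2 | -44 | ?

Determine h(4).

The 3 known values determine h uniquely (degree ≤ 2).
L_0(4) = (4)·(1)/[(-3)·(-6)] = 2/9
L_1(4) = (7)·(1)/[(3)·(-3)] = -7/9
L_2(4) = (7)·(4)/[(6)·(3)] = 14/9
Sum: (-32)·(2/9) + (-2)·(-7/9) + (-44)·(14/9) = -74

-74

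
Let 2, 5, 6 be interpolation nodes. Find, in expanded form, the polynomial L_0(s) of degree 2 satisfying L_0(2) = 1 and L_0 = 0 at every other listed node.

L_0(s) = (1/12)s^2 - (11/12)s + 5/2

L_0(s) = (s - 5)(s - 6) / [(-3)·(-4)]
       = (s^2 - 11s + 30) / (12)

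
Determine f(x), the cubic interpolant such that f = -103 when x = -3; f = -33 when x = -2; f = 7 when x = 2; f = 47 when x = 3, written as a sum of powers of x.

Build the Lagrange basis polynomials:
L_0(x) = (x + 2)(x - 2)(x - 3) / [-30] = -(1/30)x^3 + (1/10)x^2 + (2/15)x - 2/5
L_1(x) = (x + 3)(x - 2)(x - 3) / [20] = (1/20)x^3 - (1/10)x^2 - (9/20)x + 9/10
L_2(x) = (x + 3)(x + 2)(x - 3) / [-20] = -(1/20)x^3 - (1/10)x^2 + (9/20)x + 9/10
L_3(x) = (x + 3)(x + 2)(x - 2) / [30] = (1/30)x^3 + (1/10)x^2 - (2/15)x - 2/5
f(x) = (-103)·L_0 + (-33)·L_1 + 7·L_2 + 47·L_3
  (-103)·L_0(x) = (103/30)x^3 - (103/10)x^2 - (206/15)x + 206/5
  (-33)·L_1(x) = -(33/20)x^3 + (33/10)x^2 + (297/20)x - 297/10
  7·L_2(x) = -(7/20)x^3 - (7/10)x^2 + (63/20)x + 63/10
  47·L_3(x) = (47/30)x^3 + (47/10)x^2 - (94/15)x - 94/5
Adding term by term: 3x^3 - 3x^2 - 2x - 1

f(x) = 3x^3 - 3x^2 - 2x - 1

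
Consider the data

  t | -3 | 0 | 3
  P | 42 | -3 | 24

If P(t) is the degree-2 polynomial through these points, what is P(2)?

Evaluate each Lagrange basis at t = 2:
L_0(2) = (2)·(-1)/[(-3)·(-6)] = -1/9
L_1(2) = (5)·(-1)/[(3)·(-3)] = 5/9
L_2(2) = (5)·(2)/[(6)·(3)] = 5/9
Sum: 42·(-1/9) + (-3)·(5/9) + 24·(5/9) = 7

7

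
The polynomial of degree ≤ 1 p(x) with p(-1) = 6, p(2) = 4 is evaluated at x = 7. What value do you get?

2/3

Evaluate each Lagrange basis at x = 7:
L_0(7) = (5)/[(-3)] = -5/3
L_1(7) = (8)/[(3)] = 8/3
Sum: 6·(-5/3) + 4·(8/3) = 2/3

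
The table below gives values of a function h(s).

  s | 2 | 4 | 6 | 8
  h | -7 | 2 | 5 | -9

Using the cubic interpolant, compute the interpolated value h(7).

13/16

Using Newton's divided-difference form:
h[2,4] = (2 - (-7)) / (4 - 2) = 9/2
h[4,6] = (5 - 2) / (6 - 4) = 3/2
h[6,8] = (-9 - 5) / (8 - 6) = -7
h[2,4,6] = (3/2 - 9/2) / (6 - 2) = -3/4
h[4,6,8] = (-7 - 3/2) / (8 - 4) = -17/8
h[2,4,6,8] = (-17/8 - (-3/4)) / (8 - 2) = -11/48
h(7) = -7 + (9/2)·(5) + (-3/4)·(5)·(3) + (-11/48)·(5)·(3)·(1) = 13/16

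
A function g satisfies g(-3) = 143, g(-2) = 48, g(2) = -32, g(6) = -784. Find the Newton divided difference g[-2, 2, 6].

g[-2,2] = (-32 - 48) / (2 - (-2)) = -20
g[2,6] = (-784 - (-32)) / (6 - 2) = -188
g[-2,2,6] = (-188 - (-20)) / (6 - (-2)) = -21

-21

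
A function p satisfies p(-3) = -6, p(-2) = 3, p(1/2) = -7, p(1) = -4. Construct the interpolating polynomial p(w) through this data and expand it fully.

Build the Lagrange basis polynomials:
L_0(w) = (w + 2)(w - 1/2)(w - 1) / [-14] = -(1/14)w^3 - (1/28)w^2 + (5/28)w - 1/14
L_1(w) = (w + 3)(w - 1/2)(w - 1) / [15/2] = (2/15)w^3 + (1/5)w^2 - (8/15)w + 1/5
L_2(w) = (w + 3)(w + 2)(w - 1) / [-35/8] = -(8/35)w^3 - (32/35)w^2 - (8/35)w + 48/35
L_3(w) = (w + 3)(w + 2)(w - 1/2) / [6] = (1/6)w^3 + (3/4)w^2 + (7/12)w - 1/2
p(w) = (-6)·L_0 + 3·L_1 + (-7)·L_2 + (-4)·L_3
  (-6)·L_0(w) = (3/7)w^3 + (3/14)w^2 - (15/14)w + 3/7
  3·L_1(w) = (2/5)w^3 + (3/5)w^2 - (8/5)w + 3/5
  (-7)·L_2(w) = (8/5)w^3 + (32/5)w^2 + (8/5)w - 48/5
  (-4)·L_3(w) = -(2/3)w^3 - 3w^2 - (7/3)w + 2
Adding term by term: (37/21)w^3 + (59/14)w^2 - (143/42)w - 46/7

p(w) = (37/21)w^3 + (59/14)w^2 - (143/42)w - 46/7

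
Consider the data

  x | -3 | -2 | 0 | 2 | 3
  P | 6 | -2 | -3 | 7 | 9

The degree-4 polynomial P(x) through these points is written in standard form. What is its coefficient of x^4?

-1/24

Build the Lagrange basis polynomials:
L_0(x) = (x + 2)x(x - 2)(x - 3) / [90] = (1/90)x^4 - (1/30)x^3 - (2/45)x^2 + (2/15)x
L_1(x) = (x + 3)x(x - 2)(x - 3) / [-40] = -(1/40)x^4 + (1/20)x^3 + (9/40)x^2 - (9/20)x
L_2(x) = (x + 3)(x + 2)(x - 2)(x - 3) / [36] = (1/36)x^4 - (13/36)x^2 + 1
L_3(x) = (x + 3)(x + 2)x(x - 3) / [-40] = -(1/40)x^4 - (1/20)x^3 + (9/40)x^2 + (9/20)x
L_4(x) = (x + 3)(x + 2)x(x - 2) / [90] = (1/90)x^4 + (1/30)x^3 - (2/45)x^2 - (2/15)x
P(x) = 6·L_0 + (-2)·L_1 + (-3)·L_2 + 7·L_3 + 9·L_4
Only the coefficient of x^4 is needed; take it from each L_i and combine:
6·(1/90) + (-2)·(-1/40) + (-3)·(1/36) + 7·(-1/40) + 9·(1/90) = -1/24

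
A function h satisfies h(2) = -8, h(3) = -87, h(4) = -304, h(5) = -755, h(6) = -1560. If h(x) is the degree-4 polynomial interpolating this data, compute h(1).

Using Newton's divided-difference form:
h[2,3] = (-87 - (-8)) / (3 - 2) = -79
h[3,4] = (-304 - (-87)) / (4 - 3) = -217
h[4,5] = (-755 - (-304)) / (5 - 4) = -451
h[5,6] = (-1560 - (-755)) / (6 - 5) = -805
h[2,3,4] = (-217 - (-79)) / (4 - 2) = -69
h[3,4,5] = (-451 - (-217)) / (5 - 3) = -117
h[4,5,6] = (-805 - (-451)) / (6 - 4) = -177
h[2,3,4,5] = (-117 - (-69)) / (5 - 2) = -16
h[3,4,5,6] = (-177 - (-117)) / (6 - 3) = -20
h[2,3,4,5,6] = (-20 - (-16)) / (6 - 2) = -1
h(1) = -8 + (-79)·(-1) + (-69)·(-1)·(-2) + (-16)·(-1)·(-2)·(-3) + (-1)·(-1)·(-2)·(-3)·(-4) = 5

5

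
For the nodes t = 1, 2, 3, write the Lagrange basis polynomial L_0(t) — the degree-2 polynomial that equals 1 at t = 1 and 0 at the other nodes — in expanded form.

L_0(t) = (1/2)t^2 - (5/2)t + 3

L_0(t) = (t - 2)(t - 3) / [(-1)·(-2)]
       = (t^2 - 5t + 6) / (2)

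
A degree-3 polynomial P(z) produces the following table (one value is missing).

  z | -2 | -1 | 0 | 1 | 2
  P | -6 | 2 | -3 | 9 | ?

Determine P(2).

The 4 known values determine P uniquely (degree ≤ 3).
Evaluate each Lagrange basis at z = 2:
L_0(2) = (3)·(2)·(1)/[(-1)·(-2)·(-3)] = -1
L_1(2) = (4)·(2)·(1)/[(1)·(-1)·(-2)] = 4
L_2(2) = (4)·(3)·(1)/[(2)·(1)·(-1)] = -6
L_3(2) = (4)·(3)·(2)/[(3)·(2)·(1)] = 4
Sum: (-6)·(-1) + 2·(4) + (-3)·(-6) + 9·(4) = 68

68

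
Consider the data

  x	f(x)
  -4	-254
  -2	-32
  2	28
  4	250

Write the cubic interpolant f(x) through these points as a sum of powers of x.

L_0(x) = (x + 2)(x - 2)(x - 4) / [-96] = -(1/96)x^3 + (1/24)x^2 + (1/24)x - 1/6
L_1(x) = (x + 4)(x - 2)(x - 4) / [48] = (1/48)x^3 - (1/24)x^2 - (1/3)x + 2/3
L_2(x) = (x + 4)(x + 2)(x - 4) / [-48] = -(1/48)x^3 - (1/24)x^2 + (1/3)x + 2/3
L_3(x) = (x + 4)(x + 2)(x - 2) / [96] = (1/96)x^3 + (1/24)x^2 - (1/24)x - 1/6
f(x) = (-254)·L_0 + (-32)·L_1 + 28·L_2 + 250·L_3
  (-254)·L_0(x) = (127/48)x^3 - (127/12)x^2 - (127/12)x + 127/3
  (-32)·L_1(x) = -(2/3)x^3 + (4/3)x^2 + (32/3)x - 64/3
  28·L_2(x) = -(7/12)x^3 - (7/6)x^2 + (28/3)x + 56/3
  250·L_3(x) = (125/48)x^3 + (125/12)x^2 - (125/12)x - 125/3
Adding term by term: 4x^3 - x - 2

f(x) = 4x^3 - x - 2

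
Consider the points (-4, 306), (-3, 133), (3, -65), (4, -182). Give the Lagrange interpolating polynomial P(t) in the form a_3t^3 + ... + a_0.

L_0(t) = (t + 3)(t - 3)(t - 4) / [-56] = -(1/56)t^3 + (1/14)t^2 + (9/56)t - 9/14
L_1(t) = (t + 4)(t - 3)(t - 4) / [42] = (1/42)t^3 - (1/14)t^2 - (8/21)t + 8/7
L_2(t) = (t + 4)(t + 3)(t - 4) / [-42] = -(1/42)t^3 - (1/14)t^2 + (8/21)t + 8/7
L_3(t) = (t + 4)(t + 3)(t - 3) / [56] = (1/56)t^3 + (1/14)t^2 - (9/56)t - 9/14
P(t) = 306·L_0 + 133·L_1 + (-65)·L_2 + (-182)·L_3
  306·L_0(t) = -(153/28)t^3 + (153/7)t^2 + (1377/28)t - 1377/7
  133·L_1(t) = (19/6)t^3 - (19/2)t^2 - (152/3)t + 152
  (-65)·L_2(t) = (65/42)t^3 + (65/14)t^2 - (520/21)t - 520/7
  (-182)·L_3(t) = -(13/4)t^3 - 13t^2 + (117/4)t + 117
Adding term by term: -4t^3 + 4t^2 + 3t - 2

P(t) = -4t^3 + 4t^2 + 3t - 2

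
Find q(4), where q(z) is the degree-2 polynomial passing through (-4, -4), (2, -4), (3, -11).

Evaluate each Lagrange basis at z = 4:
L_0(4) = (2)·(1)/[(-6)·(-7)] = 1/21
L_1(4) = (8)·(1)/[(6)·(-1)] = -4/3
L_2(4) = (8)·(2)/[(7)·(1)] = 16/7
Sum: (-4)·(1/21) + (-4)·(-4/3) + (-11)·(16/7) = -20

-20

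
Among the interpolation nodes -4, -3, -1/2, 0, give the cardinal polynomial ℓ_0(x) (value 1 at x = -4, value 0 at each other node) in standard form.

ℓ_0(x) = (x + 3)(x + 1/2)x / [(-1)·(-7/2)·(-4)]
       = (x^3 + (7/2)x^2 + (3/2)x) / (-14)

ℓ_0(x) = -(1/14)x^3 - (1/4)x^2 - (3/28)x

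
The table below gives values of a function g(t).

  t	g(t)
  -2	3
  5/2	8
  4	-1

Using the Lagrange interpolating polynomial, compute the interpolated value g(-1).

L_0(-1) = (-7/2)·(-5)/[(-9/2)·(-6)] = 35/54
L_1(-1) = (1)·(-5)/[(9/2)·(-3/2)] = 20/27
L_2(-1) = (1)·(-7/2)/[(6)·(3/2)] = -7/18
Sum: 3·(35/54) + 8·(20/27) + (-1)·(-7/18) = 223/27

223/27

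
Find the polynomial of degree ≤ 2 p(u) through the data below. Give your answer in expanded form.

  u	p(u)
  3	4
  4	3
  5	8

p(u) = 3u^2 - 22u + 43

Newton's divided differences:
p[3,4] = (3 - 4) / (4 - 3) = -1
p[4,5] = (8 - 3) / (5 - 4) = 5
p[3,4,5] = (5 - (-1)) / (5 - 3) = 3
p(u) = 4 + (-1)·(u - 3) + 3·(u - 3)(u - 4)
Expanding: p(u) = 3u^2 - 22u + 43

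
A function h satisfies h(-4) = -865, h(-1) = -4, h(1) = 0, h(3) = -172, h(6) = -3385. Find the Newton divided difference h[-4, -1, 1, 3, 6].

h[-4,-1] = (-4 - (-865)) / (-1 - (-4)) = 287
h[-1,1] = (0 - (-4)) / (1 - (-1)) = 2
h[1,3] = (-172 - 0) / (3 - 1) = -86
h[3,6] = (-3385 - (-172)) / (6 - 3) = -1071
h[-4,-1,1] = (2 - 287) / (1 - (-4)) = -57
h[-1,1,3] = (-86 - 2) / (3 - (-1)) = -22
h[1,3,6] = (-1071 - (-86)) / (6 - 1) = -197
h[-4,-1,1,3] = (-22 - (-57)) / (3 - (-4)) = 5
h[-1,1,3,6] = (-197 - (-22)) / (6 - (-1)) = -25
h[-4,-1,1,3,6] = (-25 - 5) / (6 - (-4)) = -3

-3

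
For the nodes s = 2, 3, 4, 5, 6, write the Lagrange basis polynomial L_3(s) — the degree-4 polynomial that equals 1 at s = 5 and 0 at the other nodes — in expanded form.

L_3(s) = -(1/6)s^4 + (5/2)s^3 - (40/3)s^2 + 30s - 24

L_3(s) = (s - 2)(s - 3)(s - 4)(s - 6) / [(3)·(2)·(1)·(-1)]
       = (s^4 - 15s^3 + 80s^2 - 180s + 144) / (-6)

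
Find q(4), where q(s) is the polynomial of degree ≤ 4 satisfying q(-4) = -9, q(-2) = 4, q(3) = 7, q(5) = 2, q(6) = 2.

433/105

Evaluate each Lagrange basis at s = 4:
L_0(4) = (6)·(1)·(-1)·(-2)/[(-2)·(-7)·(-9)·(-10)] = 1/105
L_1(4) = (8)·(1)·(-1)·(-2)/[(2)·(-5)·(-7)·(-8)] = -1/35
L_2(4) = (8)·(6)·(-1)·(-2)/[(7)·(5)·(-2)·(-3)] = 16/35
L_3(4) = (8)·(6)·(1)·(-2)/[(9)·(7)·(2)·(-1)] = 16/21
L_4(4) = (8)·(6)·(1)·(-1)/[(10)·(8)·(3)·(1)] = -1/5
Sum: (-9)·(1/105) + 4·(-1/35) + 7·(16/35) + 2·(16/21) + 2·(-1/5) = 433/105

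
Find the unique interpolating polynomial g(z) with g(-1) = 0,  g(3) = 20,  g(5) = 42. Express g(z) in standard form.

Newton's divided differences:
g[-1,3] = (20 - 0) / (3 - (-1)) = 5
g[3,5] = (42 - 20) / (5 - 3) = 11
g[-1,3,5] = (11 - 5) / (5 - (-1)) = 1
g(z) = 5·(z + 1) + 1·(z + 1)(z - 3)
Expanding: g(z) = z^2 + 3z + 2

g(z) = z^2 + 3z + 2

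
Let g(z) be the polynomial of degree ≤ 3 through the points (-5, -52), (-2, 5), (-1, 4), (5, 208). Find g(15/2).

Using Newton's divided-difference form:
g[-5,-2] = (5 - (-52)) / (-2 - (-5)) = 19
g[-2,-1] = (4 - 5) / (-1 - (-2)) = -1
g[-1,5] = (208 - 4) / (5 - (-1)) = 34
g[-5,-2,-1] = (-1 - 19) / (-1 - (-5)) = -5
g[-2,-1,5] = (34 - (-1)) / (5 - (-2)) = 5
g[-5,-2,-1,5] = (5 - (-5)) / (5 - (-5)) = 1
g(15/2) = -52 + 19·(25/2) + (-5)·(25/2)·(19/2) + 1·(25/2)·(19/2)·(17/2) = 4809/8

4809/8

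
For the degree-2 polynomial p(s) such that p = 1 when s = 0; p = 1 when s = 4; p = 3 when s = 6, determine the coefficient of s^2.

The leading coefficient equals the top divided difference p[0,4,6].
p[0,4] = (1 - 1) / (4 - 0) = 0
p[4,6] = (3 - 1) / (6 - 4) = 1
p[0,4,6] = (1 - 0) / (6 - 0) = 1/6

1/6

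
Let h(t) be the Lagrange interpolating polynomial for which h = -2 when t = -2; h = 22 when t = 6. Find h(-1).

1

L_0(-1) = (-7)/[(-8)] = 7/8
L_1(-1) = (1)/[(8)] = 1/8
Sum: (-2)·(7/8) + 22·(1/8) = 1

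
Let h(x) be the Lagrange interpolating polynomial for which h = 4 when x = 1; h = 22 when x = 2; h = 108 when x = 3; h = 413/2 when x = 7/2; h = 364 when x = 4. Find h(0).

0

Evaluate each Lagrange basis at x = 0:
L_0(0) = (-2)·(-3)·(-7/2)·(-4)/[(-1)·(-2)·(-5/2)·(-3)] = 28/5
L_1(0) = (-1)·(-3)·(-7/2)·(-4)/[(1)·(-1)·(-3/2)·(-2)] = -14
L_2(0) = (-1)·(-2)·(-7/2)·(-4)/[(2)·(1)·(-1/2)·(-1)] = 28
L_3(0) = (-1)·(-2)·(-3)·(-4)/[(5/2)·(3/2)·(1/2)·(-1/2)] = -128/5
L_4(0) = (-1)·(-2)·(-3)·(-7/2)/[(3)·(2)·(1)·(1/2)] = 7
Sum: 4·(28/5) + 22·(-14) + 108·(28) + 413/2·(-128/5) + 364·(7) = 0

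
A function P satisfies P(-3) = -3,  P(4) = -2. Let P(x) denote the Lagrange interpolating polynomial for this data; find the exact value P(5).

-13/7

Evaluate each Lagrange basis at x = 5:
L_0(5) = (1)/[(-7)] = -1/7
L_1(5) = (8)/[(7)] = 8/7
Sum: (-3)·(-1/7) + (-2)·(8/7) = -13/7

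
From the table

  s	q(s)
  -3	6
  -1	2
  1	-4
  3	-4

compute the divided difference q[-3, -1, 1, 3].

q[-3,-1] = (2 - 6) / (-1 - (-3)) = -2
q[-1,1] = (-4 - 2) / (1 - (-1)) = -3
q[1,3] = (-4 - (-4)) / (3 - 1) = 0
q[-3,-1,1] = (-3 - (-2)) / (1 - (-3)) = -1/4
q[-1,1,3] = (0 - (-3)) / (3 - (-1)) = 3/4
q[-3,-1,1,3] = (3/4 - (-1/4)) / (3 - (-3)) = 1/6

1/6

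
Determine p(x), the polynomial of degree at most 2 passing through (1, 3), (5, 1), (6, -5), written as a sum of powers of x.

Build the Lagrange basis polynomials:
L_0(x) = (x - 5)(x - 6) / [20] = (1/20)x^2 - (11/20)x + 3/2
L_1(x) = (x - 1)(x - 6) / [-4] = -(1/4)x^2 + (7/4)x - 3/2
L_2(x) = (x - 1)(x - 5) / [5] = (1/5)x^2 - (6/5)x + 1
p(x) = 3·L_0 + 1·L_1 + (-5)·L_2
  3·L_0(x) = (3/20)x^2 - (33/20)x + 9/2
  1·L_1(x) = -(1/4)x^2 + (7/4)x - 3/2
  (-5)·L_2(x) = -x^2 + 6x - 5
Adding term by term: -(11/10)x^2 + (61/10)x - 2

p(x) = -(11/10)x^2 + (61/10)x - 2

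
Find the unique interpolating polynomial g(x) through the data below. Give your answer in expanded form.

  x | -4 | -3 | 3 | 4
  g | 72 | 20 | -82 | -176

Build the Lagrange basis polynomials:
L_0(x) = (x + 3)(x - 3)(x - 4) / [-56] = -(1/56)x^3 + (1/14)x^2 + (9/56)x - 9/14
L_1(x) = (x + 4)(x - 3)(x - 4) / [42] = (1/42)x^3 - (1/14)x^2 - (8/21)x + 8/7
L_2(x) = (x + 4)(x + 3)(x - 4) / [-42] = -(1/42)x^3 - (1/14)x^2 + (8/21)x + 8/7
L_3(x) = (x + 4)(x + 3)(x - 3) / [56] = (1/56)x^3 + (1/14)x^2 - (9/56)x - 9/14
g(x) = 72·L_0 + 20·L_1 + (-82)·L_2 + (-176)·L_3
  72·L_0(x) = -(9/7)x^3 + (36/7)x^2 + (81/7)x - 324/7
  20·L_1(x) = (10/21)x^3 - (10/7)x^2 - (160/21)x + 160/7
  (-82)·L_2(x) = (41/21)x^3 + (41/7)x^2 - (656/21)x - 656/7
  (-176)·L_3(x) = -(22/7)x^3 - (88/7)x^2 + (198/7)x + 792/7
Adding term by term: -2x^3 - 3x^2 + x - 4

g(x) = -2x^3 - 3x^2 + x - 4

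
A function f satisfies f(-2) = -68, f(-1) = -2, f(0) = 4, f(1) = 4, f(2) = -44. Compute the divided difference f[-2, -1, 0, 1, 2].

-4

f[-2,-1] = (-2 - (-68)) / (-1 - (-2)) = 66
f[-1,0] = (4 - (-2)) / (0 - (-1)) = 6
f[0,1] = (4 - 4) / (1 - 0) = 0
f[1,2] = (-44 - 4) / (2 - 1) = -48
f[-2,-1,0] = (6 - 66) / (0 - (-2)) = -30
f[-1,0,1] = (0 - 6) / (1 - (-1)) = -3
f[0,1,2] = (-48 - 0) / (2 - 0) = -24
f[-2,-1,0,1] = (-3 - (-30)) / (1 - (-2)) = 9
f[-1,0,1,2] = (-24 - (-3)) / (2 - (-1)) = -7
f[-2,-1,0,1,2] = (-7 - 9) / (2 - (-2)) = -4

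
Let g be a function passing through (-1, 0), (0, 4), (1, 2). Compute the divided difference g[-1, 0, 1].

-3

g[-1,0] = (4 - 0) / (0 - (-1)) = 4
g[0,1] = (2 - 4) / (1 - 0) = -2
g[-1,0,1] = (-2 - 4) / (1 - (-1)) = -3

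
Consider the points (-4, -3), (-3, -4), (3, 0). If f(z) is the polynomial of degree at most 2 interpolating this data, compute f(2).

Evaluate each Lagrange basis at z = 2:
L_0(2) = (5)·(-1)/[(-1)·(-7)] = -5/7
L_1(2) = (6)·(-1)/[(1)·(-6)] = 1
L_2(2) = (6)·(5)/[(7)·(6)] = 5/7
Sum: (-3)·(-5/7) + (-4)·(1) + 0 = -13/7

-13/7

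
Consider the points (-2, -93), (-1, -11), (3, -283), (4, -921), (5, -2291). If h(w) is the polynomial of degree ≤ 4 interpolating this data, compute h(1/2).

-1/2

Evaluate each Lagrange basis at w = 1/2:
L_0(1/2) = (3/2)·(-5/2)·(-7/2)·(-9/2)/[(-1)·(-5)·(-6)·(-7)] = -9/32
L_1(1/2) = (5/2)·(-5/2)·(-7/2)·(-9/2)/[(1)·(-4)·(-5)·(-6)] = 105/128
L_2(1/2) = (5/2)·(3/2)·(-7/2)·(-9/2)/[(5)·(4)·(-1)·(-2)] = 189/128
L_3(1/2) = (5/2)·(3/2)·(-5/2)·(-9/2)/[(6)·(5)·(1)·(-1)] = -45/32
L_4(1/2) = (5/2)·(3/2)·(-5/2)·(-7/2)/[(7)·(6)·(2)·(1)] = 25/64
Sum: (-93)·(-9/32) + (-11)·(105/128) + (-283)·(189/128) + (-921)·(-45/32) + (-2291)·(25/64) = -1/2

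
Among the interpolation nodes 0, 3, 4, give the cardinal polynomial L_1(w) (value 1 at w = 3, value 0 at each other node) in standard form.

L_1(w) = w(w - 4) / [(3)·(-1)]
       = (w^2 - 4w) / (-3)

L_1(w) = -(1/3)w^2 + (4/3)w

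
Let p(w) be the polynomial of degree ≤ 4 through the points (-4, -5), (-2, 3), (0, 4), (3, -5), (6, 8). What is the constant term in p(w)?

4

Build the Lagrange basis polynomials:
L_0(w) = (w + 2)w(w - 3)(w - 6) / [560] = (1/560)w^4 - (1/80)w^3 + (9/140)w
L_1(w) = (w + 4)w(w - 3)(w - 6) / [-160] = -(1/160)w^4 + (1/32)w^3 + (9/80)w^2 - (9/20)w
L_2(w) = (w + 4)(w + 2)(w - 3)(w - 6) / [144] = (1/144)w^4 - (1/48)w^3 - (7/36)w^2 + (1/4)w + 1
L_3(w) = (w + 4)(w + 2)w(w - 6) / [-315] = -(1/315)w^4 + (4/45)w^2 + (16/105)w
L_4(w) = (w + 4)(w + 2)w(w - 3) / [1440] = (1/1440)w^4 + (1/480)w^3 - (1/144)w^2 - (1/60)w
p(w) = (-5)·L_0 + 3·L_1 + 4·L_2 + (-5)·L_3 + 8·L_4
Only the constant term is needed; take it from each L_i and combine:
(-5)·(0) + 3·(0) + 4·(1) + (-5)·(0) + 8·(0) = 4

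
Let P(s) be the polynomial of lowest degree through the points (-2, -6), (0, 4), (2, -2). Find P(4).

Evaluate each Lagrange basis at s = 4:
L_0(4) = (4)·(2)/[(-2)·(-4)] = 1
L_1(4) = (6)·(2)/[(2)·(-2)] = -3
L_2(4) = (6)·(4)/[(4)·(2)] = 3
Sum: (-6)·(1) + 4·(-3) + (-2)·(3) = -24

-24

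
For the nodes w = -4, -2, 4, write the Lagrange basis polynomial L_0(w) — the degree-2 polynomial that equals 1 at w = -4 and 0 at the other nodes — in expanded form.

L_0(w) = (w + 2)(w - 4) / [(-2)·(-8)]
       = (w^2 - 2w - 8) / (16)

L_0(w) = (1/16)w^2 - (1/8)w - 1/2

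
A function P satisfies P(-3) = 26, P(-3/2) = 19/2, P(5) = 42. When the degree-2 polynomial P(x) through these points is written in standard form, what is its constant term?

Build the Lagrange basis polynomials:
L_0(x) = (x + 3/2)(x - 5) / [12] = (1/12)x^2 - (7/24)x - 5/8
L_1(x) = (x + 3)(x - 5) / [-39/4] = -(4/39)x^2 + (8/39)x + 20/13
L_2(x) = (x + 3)(x + 3/2) / [52] = (1/52)x^2 + (9/104)x + 9/104
P(x) = 26·L_0 + (19/2)·L_1 + 42·L_2
Only the constant term is needed; take it from each L_i and combine:
26·(-5/8) + (19/2)·(20/13) + 42·(9/104) = 2

2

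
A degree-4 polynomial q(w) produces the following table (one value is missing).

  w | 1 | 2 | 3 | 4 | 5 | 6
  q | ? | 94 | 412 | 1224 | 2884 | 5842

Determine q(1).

The 5 known values determine q uniquely (degree ≤ 4).
Evaluate each Lagrange basis at w = 1:
L_0(1) = (-2)·(-3)·(-4)·(-5)/[(-1)·(-2)·(-3)·(-4)] = 5
L_1(1) = (-1)·(-3)·(-4)·(-5)/[(1)·(-1)·(-2)·(-3)] = -10
L_2(1) = (-1)·(-2)·(-4)·(-5)/[(2)·(1)·(-1)·(-2)] = 10
L_3(1) = (-1)·(-2)·(-3)·(-5)/[(3)·(2)·(1)·(-1)] = -5
L_4(1) = (-1)·(-2)·(-3)·(-4)/[(4)·(3)·(2)·(1)] = 1
Sum: 94·(5) + 412·(-10) + 1224·(10) + 2884·(-5) + 5842·(1) = 12

12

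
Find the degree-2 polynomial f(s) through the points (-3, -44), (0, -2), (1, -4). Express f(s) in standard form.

Newton's divided differences:
f[-3,0] = (-2 - (-44)) / (0 - (-3)) = 14
f[0,1] = (-4 - (-2)) / (1 - 0) = -2
f[-3,0,1] = (-2 - 14) / (1 - (-3)) = -4
f(s) = -44 + 14·(s + 3) + (-4)·(s + 3)s
Expanding: f(s) = -4s^2 + 2s - 2

f(s) = -4s^2 + 2s - 2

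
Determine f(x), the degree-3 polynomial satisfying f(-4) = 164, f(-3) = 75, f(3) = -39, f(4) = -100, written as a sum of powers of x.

L_0(x) = (x + 3)(x - 3)(x - 4) / [-56] = -(1/56)x^3 + (1/14)x^2 + (9/56)x - 9/14
L_1(x) = (x + 4)(x - 3)(x - 4) / [42] = (1/42)x^3 - (1/14)x^2 - (8/21)x + 8/7
L_2(x) = (x + 4)(x + 3)(x - 4) / [-42] = -(1/42)x^3 - (1/14)x^2 + (8/21)x + 8/7
L_3(x) = (x + 4)(x + 3)(x - 3) / [56] = (1/56)x^3 + (1/14)x^2 - (9/56)x - 9/14
f(x) = 164·L_0 + 75·L_1 + (-39)·L_2 + (-100)·L_3
  164·L_0(x) = -(41/14)x^3 + (82/7)x^2 + (369/14)x - 738/7
  75·L_1(x) = (25/14)x^3 - (75/14)x^2 - (200/7)x + 600/7
  (-39)·L_2(x) = (13/14)x^3 + (39/14)x^2 - (104/7)x - 312/7
  (-100)·L_3(x) = -(25/14)x^3 - (50/7)x^2 + (225/14)x + 450/7
Adding term by term: -2x^3 + 2x^2 - x

f(x) = -2x^3 + 2x^2 - x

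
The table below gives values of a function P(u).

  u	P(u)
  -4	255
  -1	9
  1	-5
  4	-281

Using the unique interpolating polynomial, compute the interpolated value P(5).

Evaluate each Lagrange basis at u = 5:
L_0(5) = (6)·(4)·(1)/[(-3)·(-5)·(-8)] = -1/5
L_1(5) = (9)·(4)·(1)/[(3)·(-2)·(-5)] = 6/5
L_2(5) = (9)·(6)·(1)/[(5)·(2)·(-3)] = -9/5
L_3(5) = (9)·(6)·(4)/[(8)·(5)·(3)] = 9/5
Sum: 255·(-1/5) + 9·(6/5) + (-5)·(-9/5) + (-281)·(9/5) = -537

-537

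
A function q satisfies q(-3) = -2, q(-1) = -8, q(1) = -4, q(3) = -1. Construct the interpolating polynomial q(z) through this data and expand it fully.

Build the Lagrange basis polynomials:
L_0(z) = (z + 1)(z - 1)(z - 3) / [-48] = -(1/48)z^3 + (1/16)z^2 + (1/48)z - 1/16
L_1(z) = (z + 3)(z - 1)(z - 3) / [16] = (1/16)z^3 - (1/16)z^2 - (9/16)z + 9/16
L_2(z) = (z + 3)(z + 1)(z - 3) / [-16] = -(1/16)z^3 - (1/16)z^2 + (9/16)z + 9/16
L_3(z) = (z + 3)(z + 1)(z - 1) / [48] = (1/48)z^3 + (1/16)z^2 - (1/48)z - 1/16
q(z) = (-2)·L_0 + (-8)·L_1 + (-4)·L_2 + (-1)·L_3
  (-2)·L_0(z) = (1/24)z^3 - (1/8)z^2 - (1/24)z + 1/8
  (-8)·L_1(z) = -(1/2)z^3 + (1/2)z^2 + (9/2)z - 9/2
  (-4)·L_2(z) = (1/4)z^3 + (1/4)z^2 - (9/4)z - 9/4
  (-1)·L_3(z) = -(1/48)z^3 - (1/16)z^2 + (1/48)z + 1/16
Adding term by term: -(11/48)z^3 + (9/16)z^2 + (107/48)z - 105/16

q(z) = -(11/48)z^3 + (9/16)z^2 + (107/48)z - 105/16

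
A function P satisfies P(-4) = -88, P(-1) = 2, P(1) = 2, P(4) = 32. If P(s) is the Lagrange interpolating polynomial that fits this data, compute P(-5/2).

Evaluate each Lagrange basis at s = -5/2:
L_0(-5/2) = (-3/2)·(-7/2)·(-13/2)/[(-3)·(-5)·(-8)] = 91/320
L_1(-5/2) = (3/2)·(-7/2)·(-13/2)/[(3)·(-2)·(-5)] = 91/80
L_2(-5/2) = (3/2)·(-3/2)·(-13/2)/[(5)·(2)·(-3)] = -39/80
L_3(-5/2) = (3/2)·(-3/2)·(-7/2)/[(8)·(5)·(3)] = 21/320
Sum: (-88)·(91/320) + 2·(91/80) + 2·(-39/80) + 32·(21/320) = -173/8

-173/8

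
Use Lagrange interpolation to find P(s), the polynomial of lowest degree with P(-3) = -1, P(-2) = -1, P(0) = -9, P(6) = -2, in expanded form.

P(s) = (95/432)s^3 - (101/432)s^2 - (385/72)s - 9

L_0(s) = (s + 2)s(s - 6) / [-27] = -(1/27)s^3 + (4/27)s^2 + (4/9)s
L_1(s) = (s + 3)s(s - 6) / [16] = (1/16)s^3 - (3/16)s^2 - (9/8)s
L_2(s) = (s + 3)(s + 2)(s - 6) / [-36] = -(1/36)s^3 + (1/36)s^2 + (2/3)s + 1
L_3(s) = (s + 3)(s + 2)s / [432] = (1/432)s^3 + (5/432)s^2 + (1/72)s
P(s) = (-1)·L_0 + (-1)·L_1 + (-9)·L_2 + (-2)·L_3
  (-1)·L_0(s) = (1/27)s^3 - (4/27)s^2 - (4/9)s
  (-1)·L_1(s) = -(1/16)s^3 + (3/16)s^2 + (9/8)s
  (-9)·L_2(s) = (1/4)s^3 - (1/4)s^2 - 6s - 9
  (-2)·L_3(s) = -(1/216)s^3 - (5/216)s^2 - (1/36)s
Adding term by term: (95/432)s^3 - (101/432)s^2 - (385/72)s - 9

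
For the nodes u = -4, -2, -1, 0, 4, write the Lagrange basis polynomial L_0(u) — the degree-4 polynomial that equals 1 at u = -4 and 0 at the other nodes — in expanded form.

L_0(u) = (1/192)u^4 - (1/192)u^3 - (5/96)u^2 - (1/24)u

L_0(u) = (u + 2)(u + 1)u(u - 4) / [(-2)·(-3)·(-4)·(-8)]
       = (u^4 - u^3 - 10u^2 - 8u) / (192)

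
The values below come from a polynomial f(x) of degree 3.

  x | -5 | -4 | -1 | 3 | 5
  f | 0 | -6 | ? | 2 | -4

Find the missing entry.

The 4 known values determine f uniquely (degree ≤ 3).
Evaluate each Lagrange basis at x = -1:
L_0(-1) = (3)·(-4)·(-6)/[(-1)·(-8)·(-10)] = -9/10
L_1(-1) = (4)·(-4)·(-6)/[(1)·(-7)·(-9)] = 32/21
L_2(-1) = (4)·(3)·(-6)/[(8)·(7)·(-2)] = 9/14
L_3(-1) = (4)·(3)·(-4)/[(10)·(9)·(2)] = -4/15
Sum: 0 + (-6)·(32/21) + 2·(9/14) + (-4)·(-4/15) = -713/105

-713/105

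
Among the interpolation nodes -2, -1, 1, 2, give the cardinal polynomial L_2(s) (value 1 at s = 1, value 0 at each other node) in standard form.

L_2(s) = -(1/6)s^3 - (1/6)s^2 + (2/3)s + 2/3

L_2(s) = (s + 2)(s + 1)(s - 2) / [(3)·(2)·(-1)]
       = (s^3 + s^2 - 4s - 4) / (-6)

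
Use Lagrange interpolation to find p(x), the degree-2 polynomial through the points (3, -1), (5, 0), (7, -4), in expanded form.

p(x) = -(5/8)x^2 + (11/2)x - 95/8

Build the Lagrange basis polynomials:
L_0(x) = (x - 5)(x - 7) / [8] = (1/8)x^2 - (3/2)x + 35/8
L_1(x) = (x - 3)(x - 7) / [-4] = -(1/4)x^2 + (5/2)x - 21/4
L_2(x) = (x - 3)(x - 5) / [8] = (1/8)x^2 - x + 15/8
p(x) = (-1)·L_0 + 0·L_1 + (-4)·L_2
  (-1)·L_0(x) = -(1/8)x^2 + (3/2)x - 35/8
  0·L_1(x) = 0
  (-4)·L_2(x) = -(1/2)x^2 + 4x - 15/2
Adding term by term: -(5/8)x^2 + (11/2)x - 95/8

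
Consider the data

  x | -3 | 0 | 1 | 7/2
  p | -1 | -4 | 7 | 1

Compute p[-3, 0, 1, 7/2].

p[-3,0] = (-4 - (-1)) / (0 - (-3)) = -1
p[0,1] = (7 - (-4)) / (1 - 0) = 11
p[1,7/2] = (1 - 7) / (7/2 - 1) = -12/5
p[-3,0,1] = (11 - (-1)) / (1 - (-3)) = 3
p[0,1,7/2] = (-12/5 - 11) / (7/2 - 0) = -134/35
p[-3,0,1,7/2] = (-134/35 - 3) / (7/2 - (-3)) = -478/455

-478/455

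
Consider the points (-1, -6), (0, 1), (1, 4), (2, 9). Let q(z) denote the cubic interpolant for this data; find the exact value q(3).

22

Using Newton's divided-difference form:
q[-1,0] = (1 - (-6)) / (0 - (-1)) = 7
q[0,1] = (4 - 1) / (1 - 0) = 3
q[1,2] = (9 - 4) / (2 - 1) = 5
q[-1,0,1] = (3 - 7) / (1 - (-1)) = -2
q[0,1,2] = (5 - 3) / (2 - 0) = 1
q[-1,0,1,2] = (1 - (-2)) / (2 - (-1)) = 1
q(3) = -6 + 7·(4) + (-2)·(4)·(3) + 1·(4)·(3)·(2) = 22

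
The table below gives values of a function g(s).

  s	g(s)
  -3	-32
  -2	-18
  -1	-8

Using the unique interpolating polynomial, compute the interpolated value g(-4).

Evaluate each Lagrange basis at s = -4:
L_0(-4) = (-2)·(-3)/[(-1)·(-2)] = 3
L_1(-4) = (-1)·(-3)/[(1)·(-1)] = -3
L_2(-4) = (-1)·(-2)/[(2)·(1)] = 1
Sum: (-32)·(3) + (-18)·(-3) + (-8)·(1) = -50

-50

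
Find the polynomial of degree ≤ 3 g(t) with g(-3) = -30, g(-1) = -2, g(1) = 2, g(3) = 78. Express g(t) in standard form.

L_0(t) = (t + 1)(t - 1)(t - 3) / [-48] = -(1/48)t^3 + (1/16)t^2 + (1/48)t - 1/16
L_1(t) = (t + 3)(t - 1)(t - 3) / [16] = (1/16)t^3 - (1/16)t^2 - (9/16)t + 9/16
L_2(t) = (t + 3)(t + 1)(t - 3) / [-16] = -(1/16)t^3 - (1/16)t^2 + (9/16)t + 9/16
L_3(t) = (t + 3)(t + 1)(t - 1) / [48] = (1/48)t^3 + (1/16)t^2 - (1/48)t - 1/16
g(t) = (-30)·L_0 + (-2)·L_1 + 2·L_2 + 78·L_3
  (-30)·L_0(t) = (5/8)t^3 - (15/8)t^2 - (5/8)t + 15/8
  (-2)·L_1(t) = -(1/8)t^3 + (1/8)t^2 + (9/8)t - 9/8
  2·L_2(t) = -(1/8)t^3 - (1/8)t^2 + (9/8)t + 9/8
  78·L_3(t) = (13/8)t^3 + (39/8)t^2 - (13/8)t - 39/8
Adding term by term: 2t^3 + 3t^2 - 3

g(t) = 2t^3 + 3t^2 - 3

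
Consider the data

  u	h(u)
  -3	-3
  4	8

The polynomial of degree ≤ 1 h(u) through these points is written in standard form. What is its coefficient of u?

The leading coefficient equals the top divided difference h[-3,4].
h[-3,4] = (8 - (-3)) / (4 - (-3)) = 11/7

11/7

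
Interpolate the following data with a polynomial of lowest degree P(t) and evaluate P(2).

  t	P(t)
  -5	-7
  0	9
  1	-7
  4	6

-4459/270

L_0(2) = (2)·(1)·(-2)/[(-5)·(-6)·(-9)] = 2/135
L_1(2) = (7)·(1)·(-2)/[(5)·(-1)·(-4)] = -7/10
L_2(2) = (7)·(2)·(-2)/[(6)·(1)·(-3)] = 14/9
L_3(2) = (7)·(2)·(1)/[(9)·(4)·(3)] = 7/54
Sum: (-7)·(2/135) + 9·(-7/10) + (-7)·(14/9) + 6·(7/54) = -4459/270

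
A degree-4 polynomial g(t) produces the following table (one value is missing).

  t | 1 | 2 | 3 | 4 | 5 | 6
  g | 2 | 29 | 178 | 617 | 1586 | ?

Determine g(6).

The 5 known values determine g uniquely (degree ≤ 4).
L_0(6) = (4)·(3)·(2)·(1)/[(-1)·(-2)·(-3)·(-4)] = 1
L_1(6) = (5)·(3)·(2)·(1)/[(1)·(-1)·(-2)·(-3)] = -5
L_2(6) = (5)·(4)·(2)·(1)/[(2)·(1)·(-1)·(-2)] = 10
L_3(6) = (5)·(4)·(3)·(1)/[(3)·(2)·(1)·(-1)] = -10
L_4(6) = (5)·(4)·(3)·(2)/[(4)·(3)·(2)·(1)] = 5
Sum: 2·(1) + 29·(-5) + 178·(10) + 617·(-10) + 1586·(5) = 3397

3397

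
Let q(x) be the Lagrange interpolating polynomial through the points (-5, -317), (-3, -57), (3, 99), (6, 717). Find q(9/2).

2499/8

Evaluate each Lagrange basis at x = 9/2:
L_0(9/2) = (15/2)·(3/2)·(-3/2)/[(-2)·(-8)·(-11)] = 135/1408
L_1(9/2) = (19/2)·(3/2)·(-3/2)/[(2)·(-6)·(-9)] = -19/96
L_2(9/2) = (19/2)·(15/2)·(-3/2)/[(8)·(6)·(-3)] = 95/128
L_3(9/2) = (19/2)·(15/2)·(3/2)/[(11)·(9)·(3)] = 95/264
Sum: (-317)·(135/1408) + (-57)·(-19/96) + 99·(95/128) + 717·(95/264) = 2499/8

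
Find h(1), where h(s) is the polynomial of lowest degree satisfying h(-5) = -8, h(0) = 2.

4

L_0(1) = (1)/[(-5)] = -1/5
L_1(1) = (6)/[(5)] = 6/5
Sum: (-8)·(-1/5) + 2·(6/5) = 4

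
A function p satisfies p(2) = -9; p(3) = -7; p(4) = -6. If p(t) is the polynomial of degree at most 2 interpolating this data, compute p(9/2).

L_0(9/2) = (3/2)·(1/2)/[(-1)·(-2)] = 3/8
L_1(9/2) = (5/2)·(1/2)/[(1)·(-1)] = -5/4
L_2(9/2) = (5/2)·(3/2)/[(2)·(1)] = 15/8
Sum: (-9)·(3/8) + (-7)·(-5/4) + (-6)·(15/8) = -47/8

-47/8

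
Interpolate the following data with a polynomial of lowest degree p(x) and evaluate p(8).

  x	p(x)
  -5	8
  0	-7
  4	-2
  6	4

Using Newton's divided-difference form:
p[-5,0] = (-7 - 8) / (0 - (-5)) = -3
p[0,4] = (-2 - (-7)) / (4 - 0) = 5/4
p[4,6] = (4 - (-2)) / (6 - 4) = 3
p[-5,0,4] = (5/4 - (-3)) / (4 - (-5)) = 17/36
p[0,4,6] = (3 - 5/4) / (6 - 0) = 7/24
p[-5,0,4,6] = (7/24 - 17/36) / (6 - (-5)) = -13/792
p(8) = 8 + (-3)·(13) + (17/36)·(13)·(8) + (-13/792)·(13)·(8)·(4) = 1117/99

1117/99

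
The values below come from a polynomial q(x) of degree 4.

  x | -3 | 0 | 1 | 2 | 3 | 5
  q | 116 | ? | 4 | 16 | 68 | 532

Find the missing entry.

2

The 5 known values determine q uniquely (degree ≤ 4).
Evaluate each Lagrange basis at x = 0:
L_0(0) = (-1)·(-2)·(-3)·(-5)/[(-4)·(-5)·(-6)·(-8)] = 1/32
L_1(0) = (3)·(-2)·(-3)·(-5)/[(4)·(-1)·(-2)·(-4)] = 45/16
L_2(0) = (3)·(-1)·(-3)·(-5)/[(5)·(1)·(-1)·(-3)] = -3
L_3(0) = (3)·(-1)·(-2)·(-5)/[(6)·(2)·(1)·(-2)] = 5/4
L_4(0) = (3)·(-1)·(-2)·(-3)/[(8)·(4)·(3)·(2)] = -3/32
Sum: 116·(1/32) + 4·(45/16) + 16·(-3) + 68·(5/4) + 532·(-3/32) = 2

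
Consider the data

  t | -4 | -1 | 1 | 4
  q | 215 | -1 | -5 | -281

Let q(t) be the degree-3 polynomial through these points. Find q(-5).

439

Evaluate each Lagrange basis at t = -5:
L_0(-5) = (-4)·(-6)·(-9)/[(-3)·(-5)·(-8)] = 9/5
L_1(-5) = (-1)·(-6)·(-9)/[(3)·(-2)·(-5)] = -9/5
L_2(-5) = (-1)·(-4)·(-9)/[(5)·(2)·(-3)] = 6/5
L_3(-5) = (-1)·(-4)·(-6)/[(8)·(5)·(3)] = -1/5
Sum: 215·(9/5) + (-1)·(-9/5) + (-5)·(6/5) + (-281)·(-1/5) = 439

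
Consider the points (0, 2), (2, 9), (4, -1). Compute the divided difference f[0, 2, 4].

f[0,2] = (9 - 2) / (2 - 0) = 7/2
f[2,4] = (-1 - 9) / (4 - 2) = -5
f[0,2,4] = (-5 - 7/2) / (4 - 0) = -17/8

-17/8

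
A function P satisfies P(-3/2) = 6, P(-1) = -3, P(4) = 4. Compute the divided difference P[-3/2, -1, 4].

194/55

P[-3/2,-1] = (-3 - 6) / (-1 - (-3/2)) = -18
P[-1,4] = (4 - (-3)) / (4 - (-1)) = 7/5
P[-3/2,-1,4] = (7/5 - (-18)) / (4 - (-3/2)) = 194/55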